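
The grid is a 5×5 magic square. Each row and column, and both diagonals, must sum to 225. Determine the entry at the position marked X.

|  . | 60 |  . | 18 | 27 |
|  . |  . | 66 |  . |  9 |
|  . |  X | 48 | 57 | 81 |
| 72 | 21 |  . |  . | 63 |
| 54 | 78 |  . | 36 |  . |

24

Column 5 must total 225; the given cells sum to 180, so (5,5) = 45.
The remaining cell in anti-diagonal is (2,4) = 225 − 150 = 75.
From row 5, 225 − (54 + 78 + 36 + 45) gives (5,3) = 12.
Column 4 needs 225; the known cells sum to 186, so (4,4) = 39.
The remaining cell in row 4 is (4,3) = 225 − 195 = 30.
Column 3 needs 225; the known cells sum to 156, so (1,3) = 69.
Using row 1: 60 + 69 + 18 + 27 + ? → (1,1) = 225 − 174 = 51.
Main diagonal needs 225; the known cells sum to 183, so (2,2) = 42.
From row 2, 225 − (42 + 66 + 75 + 9) gives (2,1) = 33.
Column 1 must total 225; the given cells sum to 210, so (3,1) = 15.
From column 2, 225 − (60 + 42 + 21 + 78) gives (3,2) = 24.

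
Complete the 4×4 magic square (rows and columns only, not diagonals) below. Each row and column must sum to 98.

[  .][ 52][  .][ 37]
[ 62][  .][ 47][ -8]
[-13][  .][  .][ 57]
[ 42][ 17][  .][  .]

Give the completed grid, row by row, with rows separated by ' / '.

7 52 2 37 / 62 -3 47 -8 / -13 32 22 57 / 42 17 27 12

Using row 2: 62 + 47 + (-8) + ? → (2,2) = 98 − 101 = -3.
Column 1: 62 + (-13) + 42 + ? = 98, so (1,1) = 7.
Using column 2: 52 + (-3) + 17 + ? → (3,2) = 98 − 66 = 32.
Column 4 must total 98; the given cells sum to 86, so (4,4) = 12.
From row 1, 98 − (7 + 52 + 37) gives (1,3) = 2.
From row 3, 98 − (-13 + 32 + 57) gives (3,3) = 22.
The remaining cell in row 4 is (4,3) = 98 − 71 = 27.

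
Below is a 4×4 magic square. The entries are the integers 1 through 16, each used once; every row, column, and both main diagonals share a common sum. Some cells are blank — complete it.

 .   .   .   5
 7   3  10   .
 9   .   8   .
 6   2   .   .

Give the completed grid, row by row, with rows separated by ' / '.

12 16 1 5 / 7 3 10 14 / 9 13 8 4 / 6 2 15 11

The entries are 1 through 16, which sum to 136, so each line sums to 136/4 = 34.
The remaining cell in row 2 is (2,4) = 34 − 20 = 14.
Column 1 needs 34; the known cells sum to 22, so (1,1) = 12.
The remaining cell in main diagonal is (4,4) = 34 − 23 = 11.
Anti-diagonal needs 34; the known cells sum to 21, so (3,2) = 13.
Row 3 must total 34; the given cells sum to 30, so (3,4) = 4.
The remaining cell in row 4 is (4,3) = 34 − 19 = 15.
From column 2, 34 − (3 + 13 + 2) gives (1,2) = 16.
Column 3 must total 34; the given cells sum to 33, so (1,3) = 1.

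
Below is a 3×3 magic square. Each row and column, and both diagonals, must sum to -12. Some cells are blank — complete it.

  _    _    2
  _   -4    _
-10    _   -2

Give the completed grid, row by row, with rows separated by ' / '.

-6 -8 2 / 4 -4 -12 / -10 0 -2

Row 3: -10 + (-2) + ? = -12, so (3,2) = 0.
Column 2 needs -12; the known cells sum to -4, so (1,2) = -8.
Column 3 must total -12; the given cells sum to 0, so (2,3) = -12.
Main diagonal must total -12; the given cells sum to -6, so (1,1) = -6.
Row 2 needs -12; the known cells sum to -16, so (2,1) = 4.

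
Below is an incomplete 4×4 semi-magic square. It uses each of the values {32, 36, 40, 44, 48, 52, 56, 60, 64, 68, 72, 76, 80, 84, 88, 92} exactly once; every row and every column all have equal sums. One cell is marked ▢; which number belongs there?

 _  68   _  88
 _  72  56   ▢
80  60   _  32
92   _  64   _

84

The 16 entries sum to 992, so each line sums to 992/4 = 248.
Row 3 must total 248; the given cells sum to 172, so (3,3) = 76.
The remaining cell in column 2 is (4,2) = 248 − 200 = 48.
The remaining cell in column 3 is (1,3) = 248 − 196 = 52.
Row 1: 68 + 52 + 88 + ? = 248, so (1,1) = 40.
Row 4 needs 248; the known cells sum to 204, so (4,4) = 44.
The remaining cell in column 1 is (2,1) = 248 − 212 = 36.
Column 4 must total 248; the given cells sum to 164, so (2,4) = 84.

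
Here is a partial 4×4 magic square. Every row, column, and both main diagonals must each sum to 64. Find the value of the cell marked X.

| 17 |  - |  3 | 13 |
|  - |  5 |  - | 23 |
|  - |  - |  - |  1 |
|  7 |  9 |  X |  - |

21

From row 1, 64 − (17 + 3 + 13) gives (1,2) = 31.
Column 2 needs 64; the known cells sum to 45, so (3,2) = 19.
Using column 4: 13 + 23 + 1 + ? → (4,4) = 64 − 37 = 27.
The remaining cell in main diagonal is (3,3) = 64 − 49 = 15.
The remaining cell in anti-diagonal is (2,3) = 64 − 39 = 25.
From row 2, 64 − (5 + 25 + 23) gives (2,1) = 11.
From row 3, 64 − (19 + 15 + 1) gives (3,1) = 29.
Using row 4: 7 + 9 + 27 + ? → (4,3) = 64 − 43 = 21.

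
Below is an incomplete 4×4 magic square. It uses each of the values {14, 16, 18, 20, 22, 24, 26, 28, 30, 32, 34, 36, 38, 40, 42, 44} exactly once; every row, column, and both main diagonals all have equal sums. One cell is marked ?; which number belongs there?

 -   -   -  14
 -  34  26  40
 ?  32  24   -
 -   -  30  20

The 16 entries sum to 464, so each line sums to 464/4 = 116.
Row 2: 34 + 26 + 40 + ? = 116, so (2,1) = 16.
The remaining cell in column 3 is (1,3) = 116 − 80 = 36.
Column 4 must total 116; the given cells sum to 74, so (3,4) = 42.
Main diagonal needs 116; the known cells sum to 78, so (1,1) = 38.
Anti-diagonal needs 116; the known cells sum to 72, so (4,1) = 44.
Row 1 must total 116; the given cells sum to 88, so (1,2) = 28.
Row 3 must total 116; the given cells sum to 98, so (3,1) = 18.

18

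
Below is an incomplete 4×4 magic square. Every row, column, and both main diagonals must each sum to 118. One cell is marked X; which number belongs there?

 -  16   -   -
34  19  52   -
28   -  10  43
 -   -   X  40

25

The remaining cell in row 2 is (2,4) = 118 − 105 = 13.
Using row 3: 28 + 10 + 43 + ? → (3,2) = 118 − 81 = 37.
Column 2: 16 + 19 + 37 + ? = 118, so (4,2) = 46.
The remaining cell in column 4 is (1,4) = 118 − 96 = 22.
Main diagonal: 19 + 10 + 40 + ? = 118, so (1,1) = 49.
Anti-diagonal needs 118; the known cells sum to 111, so (4,1) = 7.
Row 1 must total 118; the given cells sum to 87, so (1,3) = 31.
Using row 4: 7 + 46 + 40 + ? → (4,3) = 118 − 93 = 25.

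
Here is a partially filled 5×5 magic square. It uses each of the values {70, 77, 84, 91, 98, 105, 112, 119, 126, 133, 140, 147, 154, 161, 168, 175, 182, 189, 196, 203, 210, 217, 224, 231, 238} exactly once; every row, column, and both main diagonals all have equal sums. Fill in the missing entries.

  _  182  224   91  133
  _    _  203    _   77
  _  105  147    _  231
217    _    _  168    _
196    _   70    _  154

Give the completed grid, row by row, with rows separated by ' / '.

140 182 224 91 133 / 119 161 203 210 77 / 98 105 147 189 231 / 217 84 126 168 175 / 196 238 70 112 154

The 25 entries sum to 3850, so each line sums to 3850/5 = 770.
Row 1 needs 770; the known cells sum to 630, so (1,1) = 140.
From column 3, 770 − (224 + 203 + 147 + 70) gives (4,3) = 126.
The remaining cell in column 5 is (4,5) = 770 − 595 = 175.
From main diagonal, 770 − (140 + 147 + 168 + 154) gives (2,2) = 161.
Row 4: 217 + 126 + 168 + 175 + ? = 770, so (4,2) = 84.
Using column 2: 182 + 161 + 105 + 84 + ? → (5,2) = 770 − 532 = 238.
Anti-diagonal must total 770; the given cells sum to 560, so (2,4) = 210.
From row 2, 770 − (161 + 203 + 210 + 77) gives (2,1) = 119.
From row 5, 770 − (196 + 238 + 70 + 154) gives (5,4) = 112.
The remaining cell in column 1 is (3,1) = 770 − 672 = 98.
Column 4 must total 770; the given cells sum to 581, so (3,4) = 189.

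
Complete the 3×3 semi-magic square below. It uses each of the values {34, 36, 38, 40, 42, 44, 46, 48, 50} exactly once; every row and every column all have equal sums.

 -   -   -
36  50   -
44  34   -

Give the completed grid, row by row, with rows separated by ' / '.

46 42 38 / 36 50 40 / 44 34 48

The 9 entries sum to 378, so each line sums to 378/3 = 126.
Row 2 must total 126; the given cells sum to 86, so (2,3) = 40.
From row 3, 126 − (44 + 34) gives (3,3) = 48.
Column 1: 36 + 44 + ? = 126, so (1,1) = 46.
Using column 2: 50 + 34 + ? → (1,2) = 126 − 84 = 42.
Column 3: 40 + 48 + ? = 126, so (1,3) = 38.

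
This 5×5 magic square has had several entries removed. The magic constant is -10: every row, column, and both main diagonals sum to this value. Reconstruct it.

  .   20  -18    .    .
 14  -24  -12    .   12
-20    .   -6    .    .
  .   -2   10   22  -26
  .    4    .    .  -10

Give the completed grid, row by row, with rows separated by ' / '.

8 20 -18 -16 -4 / 14 -24 -12 0 12 / -20 -8 -6 6 18 / -14 -2 10 22 -26 / 2 4 16 -22 -10

From row 2, -10 − (14 + (-24) + (-12) + 12) gives (2,4) = 0.
From row 4, -10 − (-2 + 10 + 22 + (-26)) gives (4,1) = -14.
Using column 2: 20 + (-24) + (-2) + 4 + ? → (3,2) = -10 − (-2) = -8.
Column 3: -18 + (-12) + (-6) + 10 + ? = -10, so (5,3) = 16.
The remaining cell in main diagonal is (1,1) = -10 − (-18) = 8.
Using column 1: 8 + 14 + (-20) + (-14) + ? → (5,1) = -10 − (-12) = 2.
Anti-diagonal needs -10; the known cells sum to -6, so (1,5) = -4.
Row 1: 8 + 20 + (-18) + (-4) + ? = -10, so (1,4) = -16.
Row 5 needs -10; the known cells sum to 12, so (5,4) = -22.
Column 4 must total -10; the given cells sum to -16, so (3,4) = 6.
Using column 5: -4 + 12 + (-26) + (-10) + ? → (3,5) = -10 − (-28) = 18.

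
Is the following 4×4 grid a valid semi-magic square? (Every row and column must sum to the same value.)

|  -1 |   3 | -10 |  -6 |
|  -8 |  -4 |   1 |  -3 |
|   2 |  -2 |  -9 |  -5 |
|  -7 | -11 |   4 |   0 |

Row 1: -1 + 3 + (-10) + (-6) = -14.
Row 2: -8 + (-4) + 1 + (-3) = -14.
Row 3: 2 + (-2) + (-9) + (-5) = -14.
Row 4: -7 + (-11) + 4 + 0 = -14.
Column 1: -1 + (-8) + 2 + (-7) = -14.
Column 2: 3 + (-4) + (-2) + (-11) = -14.
Column 3: -10 + 1 + (-9) + 4 = -14.
Column 4: -6 + (-3) + (-5) + 0 = -14.
All lines sum to -14.

Yes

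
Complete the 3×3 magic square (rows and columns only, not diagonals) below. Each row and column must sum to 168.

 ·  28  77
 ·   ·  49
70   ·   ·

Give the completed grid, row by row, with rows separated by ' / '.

63 28 77 / 35 84 49 / 70 56 42

Using row 1: 28 + 77 + ? → (1,1) = 168 − 105 = 63.
Column 1: 63 + 70 + ? = 168, so (2,1) = 35.
Column 3: 77 + 49 + ? = 168, so (3,3) = 42.
From row 2, 168 − (35 + 49) gives (2,2) = 84.
From row 3, 168 − (70 + 42) gives (3,2) = 56.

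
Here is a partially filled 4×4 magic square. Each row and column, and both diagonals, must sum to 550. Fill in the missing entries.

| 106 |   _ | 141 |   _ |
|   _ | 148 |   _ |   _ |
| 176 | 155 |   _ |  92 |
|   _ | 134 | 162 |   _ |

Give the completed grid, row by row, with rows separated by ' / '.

From row 3, 550 − (176 + 155 + 92) gives (3,3) = 127.
Column 2: 148 + 155 + 134 + ? = 550, so (1,2) = 113.
Using column 3: 141 + 127 + 162 + ? → (2,3) = 550 − 430 = 120.
Main diagonal needs 550; the known cells sum to 381, so (4,4) = 169.
Row 1 must total 550; the given cells sum to 360, so (1,4) = 190.
Row 4: 134 + 162 + 169 + ? = 550, so (4,1) = 85.
From column 1, 550 − (106 + 176 + 85) gives (2,1) = 183.
Column 4 needs 550; the known cells sum to 451, so (2,4) = 99.

106 113 141 190 / 183 148 120 99 / 176 155 127 92 / 85 134 162 169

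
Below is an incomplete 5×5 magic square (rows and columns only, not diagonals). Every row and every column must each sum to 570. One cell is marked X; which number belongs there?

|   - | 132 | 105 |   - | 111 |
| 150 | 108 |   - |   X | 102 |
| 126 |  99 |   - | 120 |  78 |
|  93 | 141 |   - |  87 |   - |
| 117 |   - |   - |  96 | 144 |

129

The remaining cell in row 3 is (3,3) = 570 − 423 = 147.
Column 1: 150 + 126 + 93 + 117 + ? = 570, so (1,1) = 84.
The remaining cell in column 2 is (5,2) = 570 − 480 = 90.
The remaining cell in column 5 is (4,5) = 570 − 435 = 135.
Row 1 needs 570; the known cells sum to 432, so (1,4) = 138.
From row 4, 570 − (93 + 141 + 87 + 135) gives (4,3) = 114.
Row 5 needs 570; the known cells sum to 447, so (5,3) = 123.
Using column 3: 105 + 147 + 114 + 123 + ? → (2,3) = 570 − 489 = 81.
Column 4 must total 570; the given cells sum to 441, so (2,4) = 129.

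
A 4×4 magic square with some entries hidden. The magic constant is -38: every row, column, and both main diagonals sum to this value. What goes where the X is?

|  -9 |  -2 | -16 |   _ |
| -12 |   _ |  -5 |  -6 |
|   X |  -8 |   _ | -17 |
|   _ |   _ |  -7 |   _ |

The remaining cell in row 1 is (1,4) = -38 − (-27) = -11.
The remaining cell in row 2 is (2,2) = -38 − (-23) = -15.
Column 2 must total -38; the given cells sum to -25, so (4,2) = -13.
Using column 3: -16 + (-5) + (-7) + ? → (3,3) = -38 − (-28) = -10.
From column 4, -38 − (-11 + (-6) + (-17)) gives (4,4) = -4.
The remaining cell in anti-diagonal is (4,1) = -38 − (-24) = -14.
The remaining cell in row 3 is (3,1) = -38 − (-35) = -3.

-3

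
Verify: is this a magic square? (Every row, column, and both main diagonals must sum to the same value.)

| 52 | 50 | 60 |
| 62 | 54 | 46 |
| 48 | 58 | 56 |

Row 1: 52 + 50 + 60 = 162.
Row 2: 62 + 54 + 46 = 162.
Row 3: 48 + 58 + 56 = 162.
Column 1: 52 + 62 + 48 = 162.
Column 2: 50 + 54 + 58 = 162.
Column 3: 60 + 46 + 56 = 162.
Main diagonal: 52 + 54 + 56 = 162.
Anti-diagonal: 60 + 54 + 48 = 162.
All lines sum to 162.

Yes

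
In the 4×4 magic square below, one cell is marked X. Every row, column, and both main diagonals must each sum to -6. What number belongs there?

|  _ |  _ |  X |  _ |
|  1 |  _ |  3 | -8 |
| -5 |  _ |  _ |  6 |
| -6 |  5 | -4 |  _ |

From row 2, -6 − (1 + 3 + (-8)) gives (2,2) = -2.
Row 4 needs -6; the known cells sum to -5, so (4,4) = -1.
From column 1, -6 − (1 + (-5) + (-6)) gives (1,1) = 4.
Column 4: -8 + 6 + (-1) + ? = -6, so (1,4) = -3.
Main diagonal must total -6; the given cells sum to 1, so (3,3) = -7.
Using anti-diagonal: -3 + 3 + (-6) + ? → (3,2) = -6 − (-6) = 0.
Using column 2: -2 + 0 + 5 + ? → (1,2) = -6 − 3 = -9.
Column 3 needs -6; the known cells sum to -8, so (1,3) = 2.

2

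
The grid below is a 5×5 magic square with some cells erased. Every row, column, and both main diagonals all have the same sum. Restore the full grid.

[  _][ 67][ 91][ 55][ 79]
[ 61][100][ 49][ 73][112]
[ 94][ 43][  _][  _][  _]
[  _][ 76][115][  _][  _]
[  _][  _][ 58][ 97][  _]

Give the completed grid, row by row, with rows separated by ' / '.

Row 2 is already complete: 61 + 100 + 49 + 73 + 112 = 395, so that is the magic constant.
Row 1: 67 + 91 + 55 + 79 + ? = 395, so (1,1) = 103.
Column 2: 67 + 100 + 43 + 76 + ? = 395, so (5,2) = 109.
Column 3 must total 395; the given cells sum to 313, so (3,3) = 82.
The remaining cell in anti-diagonal is (5,1) = 395 − 310 = 85.
Row 5 must total 395; the given cells sum to 349, so (5,5) = 46.
From column 1, 395 − (103 + 61 + 94 + 85) gives (4,1) = 52.
The remaining cell in main diagonal is (4,4) = 395 − 331 = 64.
From row 4, 395 − (52 + 76 + 115 + 64) gives (4,5) = 88.
Column 4: 55 + 73 + 64 + 97 + ? = 395, so (3,4) = 106.
Using column 5: 79 + 112 + 88 + 46 + ? → (3,5) = 395 − 325 = 70.

103 67 91 55 79 / 61 100 49 73 112 / 94 43 82 106 70 / 52 76 115 64 88 / 85 109 58 97 46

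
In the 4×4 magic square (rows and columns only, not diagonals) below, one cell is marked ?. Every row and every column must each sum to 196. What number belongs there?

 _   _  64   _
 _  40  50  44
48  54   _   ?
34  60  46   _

Row 2 must total 196; the given cells sum to 134, so (2,1) = 62.
From row 4, 196 − (34 + 60 + 46) gives (4,4) = 56.
Column 1: 62 + 48 + 34 + ? = 196, so (1,1) = 52.
Using column 2: 40 + 54 + 60 + ? → (1,2) = 196 − 154 = 42.
From column 3, 196 − (64 + 50 + 46) gives (3,3) = 36.
Row 1 needs 196; the known cells sum to 158, so (1,4) = 38.
Using row 3: 48 + 54 + 36 + ? → (3,4) = 196 − 138 = 58.

58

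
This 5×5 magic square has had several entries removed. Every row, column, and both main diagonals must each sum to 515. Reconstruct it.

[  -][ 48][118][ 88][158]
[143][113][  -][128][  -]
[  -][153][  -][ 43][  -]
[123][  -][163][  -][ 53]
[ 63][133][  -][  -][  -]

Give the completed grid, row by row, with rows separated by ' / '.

Row 1: 48 + 118 + 88 + 158 + ? = 515, so (1,1) = 103.
Column 1: 103 + 143 + 123 + 63 + ? = 515, so (3,1) = 83.
The remaining cell in column 2 is (4,2) = 515 − 447 = 68.
The remaining cell in anti-diagonal is (3,3) = 515 − 417 = 98.
The remaining cell in row 3 is (3,5) = 515 − 377 = 138.
From row 4, 515 − (123 + 68 + 163 + 53) gives (4,4) = 108.
Column 4: 88 + 128 + 43 + 108 + ? = 515, so (5,4) = 148.
The remaining cell in main diagonal is (5,5) = 515 − 422 = 93.
Row 5: 63 + 133 + 148 + 93 + ? = 515, so (5,3) = 78.
Column 3 must total 515; the given cells sum to 457, so (2,3) = 58.
From column 5, 515 − (158 + 138 + 53 + 93) gives (2,5) = 73.

103 48 118 88 158 / 143 113 58 128 73 / 83 153 98 43 138 / 123 68 163 108 53 / 63 133 78 148 93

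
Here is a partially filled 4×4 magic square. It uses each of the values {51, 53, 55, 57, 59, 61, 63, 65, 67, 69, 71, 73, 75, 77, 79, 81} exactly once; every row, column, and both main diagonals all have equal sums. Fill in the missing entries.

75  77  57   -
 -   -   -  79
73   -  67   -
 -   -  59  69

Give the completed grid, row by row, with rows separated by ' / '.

75 77 57 55 / 51 53 81 79 / 73 63 67 61 / 65 71 59 69

The 16 entries sum to 1056, so each line sums to 1056/4 = 264.
From row 1, 264 − (75 + 77 + 57) gives (1,4) = 55.
Column 3: 57 + 67 + 59 + ? = 264, so (2,3) = 81.
Using column 4: 55 + 79 + 69 + ? → (3,4) = 264 − 203 = 61.
From main diagonal, 264 − (75 + 67 + 69) gives (2,2) = 53.
The remaining cell in row 2 is (2,1) = 264 − 213 = 51.
The remaining cell in row 3 is (3,2) = 264 − 201 = 63.
From column 1, 264 − (75 + 51 + 73) gives (4,1) = 65.
Column 2: 77 + 53 + 63 + ? = 264, so (4,2) = 71.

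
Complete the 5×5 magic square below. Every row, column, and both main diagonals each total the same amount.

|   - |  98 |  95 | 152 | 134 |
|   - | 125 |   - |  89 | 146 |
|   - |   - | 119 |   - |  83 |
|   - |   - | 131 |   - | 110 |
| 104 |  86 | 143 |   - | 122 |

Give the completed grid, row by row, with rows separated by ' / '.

Column 5 is already complete: 134 + 146 + 83 + 110 + 122 = 595, so that is the magic constant.
From row 1, 595 − (98 + 95 + 152 + 134) gives (1,1) = 116.
Row 5 must total 595; the given cells sum to 455, so (5,4) = 140.
Column 3 must total 595; the given cells sum to 488, so (2,3) = 107.
The remaining cell in main diagonal is (4,4) = 595 − 482 = 113.
Using anti-diagonal: 134 + 89 + 119 + 104 + ? → (4,2) = 595 − 446 = 149.
Row 2: 125 + 107 + 89 + 146 + ? = 595, so (2,1) = 128.
From row 4, 595 − (149 + 131 + 113 + 110) gives (4,1) = 92.
Using column 1: 116 + 128 + 92 + 104 + ? → (3,1) = 595 − 440 = 155.
Using column 2: 98 + 125 + 149 + 86 + ? → (3,2) = 595 − 458 = 137.
Using column 4: 152 + 89 + 113 + 140 + ? → (3,4) = 595 − 494 = 101.

116 98 95 152 134 / 128 125 107 89 146 / 155 137 119 101 83 / 92 149 131 113 110 / 104 86 143 140 122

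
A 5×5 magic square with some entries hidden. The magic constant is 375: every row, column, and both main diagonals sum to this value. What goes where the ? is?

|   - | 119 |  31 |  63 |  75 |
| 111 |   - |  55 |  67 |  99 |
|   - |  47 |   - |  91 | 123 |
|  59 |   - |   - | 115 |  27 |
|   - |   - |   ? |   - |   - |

From row 1, 375 − (119 + 31 + 63 + 75) gives (1,1) = 87.
Row 2 must total 375; the given cells sum to 332, so (2,2) = 43.
From column 4, 375 − (63 + 67 + 91 + 115) gives (5,4) = 39.
Column 5: 75 + 99 + 123 + 27 + ? = 375, so (5,5) = 51.
Main diagonal needs 375; the known cells sum to 296, so (3,3) = 79.
From row 3, 375 − (47 + 79 + 91 + 123) gives (3,1) = 35.
Using column 1: 87 + 111 + 35 + 59 + ? → (5,1) = 375 − 292 = 83.
Anti-diagonal needs 375; the known cells sum to 304, so (4,2) = 71.
Row 4 needs 375; the known cells sum to 272, so (4,3) = 103.
From column 2, 375 − (119 + 43 + 47 + 71) gives (5,2) = 95.
Column 3: 31 + 55 + 79 + 103 + ? = 375, so (5,3) = 107.

107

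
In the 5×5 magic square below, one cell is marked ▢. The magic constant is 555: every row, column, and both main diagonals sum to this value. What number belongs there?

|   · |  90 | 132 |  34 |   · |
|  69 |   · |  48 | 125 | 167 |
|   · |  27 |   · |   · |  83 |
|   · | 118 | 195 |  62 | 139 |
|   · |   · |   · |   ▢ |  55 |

Using row 2: 69 + 48 + 125 + 167 + ? → (2,2) = 555 − 409 = 146.
Using row 4: 118 + 195 + 62 + 139 + ? → (4,1) = 555 − 514 = 41.
The remaining cell in column 2 is (5,2) = 555 − 381 = 174.
Column 5 needs 555; the known cells sum to 444, so (1,5) = 111.
The remaining cell in row 1 is (1,1) = 555 − 367 = 188.
Main diagonal must total 555; the given cells sum to 451, so (3,3) = 104.
Using anti-diagonal: 111 + 125 + 104 + 118 + ? → (5,1) = 555 − 458 = 97.
Using column 1: 188 + 69 + 41 + 97 + ? → (3,1) = 555 − 395 = 160.
Column 3 must total 555; the given cells sum to 479, so (5,3) = 76.
Using row 3: 160 + 27 + 104 + 83 + ? → (3,4) = 555 − 374 = 181.
From row 5, 555 − (97 + 174 + 76 + 55) gives (5,4) = 153.

153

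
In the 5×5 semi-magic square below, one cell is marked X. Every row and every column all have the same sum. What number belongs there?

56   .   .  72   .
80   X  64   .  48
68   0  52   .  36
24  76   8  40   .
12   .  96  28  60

Column 1 is complete and sums to 240; that is the magic constant.
The remaining cell in row 3 is (3,4) = 240 − 156 = 84.
Row 4: 24 + 76 + 8 + 40 + ? = 240, so (4,5) = 92.
The remaining cell in row 5 is (5,2) = 240 − 196 = 44.
From column 3, 240 − (64 + 52 + 8 + 96) gives (1,3) = 20.
Column 4: 72 + 84 + 40 + 28 + ? = 240, so (2,4) = 16.
Column 5 needs 240; the known cells sum to 236, so (1,5) = 4.
Row 1 needs 240; the known cells sum to 152, so (1,2) = 88.
Using row 2: 80 + 64 + 16 + 48 + ? → (2,2) = 240 − 208 = 32.

32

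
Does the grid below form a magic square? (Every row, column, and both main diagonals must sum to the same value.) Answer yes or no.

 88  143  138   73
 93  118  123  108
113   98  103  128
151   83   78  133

Row 1: 88 + 143 + 138 + 73 = 442.
Row 2: 93 + 118 + 123 + 108 = 442.
Row 3: 113 + 98 + 103 + 128 = 442.
Row 4: 151 + 83 + 78 + 133 = 445.
Column 1: 88 + 93 + 113 + 151 = 445.
Column 2: 143 + 118 + 98 + 83 = 442.
Column 3: 138 + 123 + 103 + 78 = 442.
Column 4: 73 + 108 + 128 + 133 = 442.
Main diagonal: 88 + 118 + 103 + 133 = 442.
Anti-diagonal: 73 + 123 + 98 + 151 = 445.

No — row 4 sums to 445 but row 2 sums to 442.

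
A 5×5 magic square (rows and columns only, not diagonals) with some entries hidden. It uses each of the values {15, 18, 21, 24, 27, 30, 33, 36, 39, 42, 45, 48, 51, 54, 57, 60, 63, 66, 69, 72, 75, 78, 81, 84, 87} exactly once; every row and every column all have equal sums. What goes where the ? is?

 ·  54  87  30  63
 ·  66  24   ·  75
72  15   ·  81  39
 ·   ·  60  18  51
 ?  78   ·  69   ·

45

The 25 entries sum to 1275, so each line sums to 1275/5 = 255.
Row 1 must total 255; the given cells sum to 234, so (1,1) = 21.
Row 3: 72 + 15 + 81 + 39 + ? = 255, so (3,3) = 48.
Column 2: 54 + 66 + 15 + 78 + ? = 255, so (4,2) = 42.
From column 3, 255 − (87 + 24 + 48 + 60) gives (5,3) = 36.
Column 4: 30 + 81 + 18 + 69 + ? = 255, so (2,4) = 57.
From column 5, 255 − (63 + 75 + 39 + 51) gives (5,5) = 27.
Using row 2: 66 + 24 + 57 + 75 + ? → (2,1) = 255 − 222 = 33.
From row 4, 255 − (42 + 60 + 18 + 51) gives (4,1) = 84.
Row 5: 78 + 36 + 69 + 27 + ? = 255, so (5,1) = 45.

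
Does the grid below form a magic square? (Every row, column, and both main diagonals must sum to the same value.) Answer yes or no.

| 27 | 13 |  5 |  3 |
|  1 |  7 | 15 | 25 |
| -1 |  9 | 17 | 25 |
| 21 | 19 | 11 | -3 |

Row 1: 27 + 13 + 5 + 3 = 48.
Row 2: 1 + 7 + 15 + 25 = 48.
Row 3: -1 + 9 + 17 + 25 = 50.
Row 4: 21 + 19 + 11 + (-3) = 48.
Column 1: 27 + 1 + (-1) + 21 = 48.
Column 2: 13 + 7 + 9 + 19 = 48.
Column 3: 5 + 15 + 17 + 11 = 48.
Column 4: 3 + 25 + 25 + (-3) = 50.
Main diagonal: 27 + 7 + 17 + (-3) = 48.
Anti-diagonal: 3 + 15 + 9 + 21 = 48.

No — anti-diagonal sums to 48 but row 3 sums to 50.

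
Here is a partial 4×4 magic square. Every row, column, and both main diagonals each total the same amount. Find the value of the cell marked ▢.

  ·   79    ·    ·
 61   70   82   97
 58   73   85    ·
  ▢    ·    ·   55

91

Row 2 is complete and sums to 310; that is the magic constant.
Row 3 must total 310; the given cells sum to 216, so (3,4) = 94.
The remaining cell in column 2 is (4,2) = 310 − 222 = 88.
The remaining cell in column 4 is (1,4) = 310 − 246 = 64.
Main diagonal needs 310; the known cells sum to 210, so (1,1) = 100.
From anti-diagonal, 310 − (64 + 82 + 73) gives (4,1) = 91.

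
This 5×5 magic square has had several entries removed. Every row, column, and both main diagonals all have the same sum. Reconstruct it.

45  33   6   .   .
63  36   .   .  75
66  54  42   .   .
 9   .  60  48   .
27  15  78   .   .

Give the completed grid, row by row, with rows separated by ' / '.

45 33 6 69 57 / 63 36 24 12 75 / 66 54 42 30 18 / 9 72 60 48 21 / 27 15 78 51 39

Column 1 is already complete: 45 + 63 + 66 + 9 + 27 = 210, so that is the magic constant.
Using column 2: 33 + 36 + 54 + 15 + ? → (4,2) = 210 − 138 = 72.
The remaining cell in column 3 is (2,3) = 210 − 186 = 24.
Using main diagonal: 45 + 36 + 42 + 48 + ? → (5,5) = 210 − 171 = 39.
The remaining cell in row 2 is (2,4) = 210 − 198 = 12.
Row 4 must total 210; the given cells sum to 189, so (4,5) = 21.
Row 5: 27 + 15 + 78 + 39 + ? = 210, so (5,4) = 51.
Anti-diagonal must total 210; the given cells sum to 153, so (1,5) = 57.
Using row 1: 45 + 33 + 6 + 57 + ? → (1,4) = 210 − 141 = 69.
Column 4 needs 210; the known cells sum to 180, so (3,4) = 30.
The remaining cell in column 5 is (3,5) = 210 − 192 = 18.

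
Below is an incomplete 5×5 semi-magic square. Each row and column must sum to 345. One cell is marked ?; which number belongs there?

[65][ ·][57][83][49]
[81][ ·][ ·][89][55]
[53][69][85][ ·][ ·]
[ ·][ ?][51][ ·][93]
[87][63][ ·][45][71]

75

Row 1: 65 + 57 + 83 + 49 + ? = 345, so (1,2) = 91.
Using row 5: 87 + 63 + 45 + 71 + ? → (5,3) = 345 − 266 = 79.
Column 1 must total 345; the given cells sum to 286, so (4,1) = 59.
The remaining cell in column 3 is (2,3) = 345 − 272 = 73.
Using column 5: 49 + 55 + 93 + 71 + ? → (3,5) = 345 − 268 = 77.
Using row 2: 81 + 73 + 89 + 55 + ? → (2,2) = 345 − 298 = 47.
Using row 3: 53 + 69 + 85 + 77 + ? → (3,4) = 345 − 284 = 61.
Column 2 needs 345; the known cells sum to 270, so (4,2) = 75.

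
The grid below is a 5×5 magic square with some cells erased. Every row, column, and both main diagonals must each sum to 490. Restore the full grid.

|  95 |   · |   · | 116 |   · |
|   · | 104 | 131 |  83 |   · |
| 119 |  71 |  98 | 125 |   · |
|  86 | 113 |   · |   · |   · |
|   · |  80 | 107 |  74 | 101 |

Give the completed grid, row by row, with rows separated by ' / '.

From row 3, 490 − (119 + 71 + 98 + 125) gives (3,5) = 77.
Row 5 needs 490; the known cells sum to 362, so (5,1) = 128.
Column 1: 95 + 119 + 86 + 128 + ? = 490, so (2,1) = 62.
Column 2 must total 490; the given cells sum to 368, so (1,2) = 122.
Column 4 must total 490; the given cells sum to 398, so (4,4) = 92.
From anti-diagonal, 490 − (83 + 98 + 113 + 128) gives (1,5) = 68.
Row 1: 95 + 122 + 116 + 68 + ? = 490, so (1,3) = 89.
Using row 2: 62 + 104 + 131 + 83 + ? → (2,5) = 490 − 380 = 110.
Using column 3: 89 + 131 + 98 + 107 + ? → (4,3) = 490 − 425 = 65.
Using column 5: 68 + 110 + 77 + 101 + ? → (4,5) = 490 − 356 = 134.

95 122 89 116 68 / 62 104 131 83 110 / 119 71 98 125 77 / 86 113 65 92 134 / 128 80 107 74 101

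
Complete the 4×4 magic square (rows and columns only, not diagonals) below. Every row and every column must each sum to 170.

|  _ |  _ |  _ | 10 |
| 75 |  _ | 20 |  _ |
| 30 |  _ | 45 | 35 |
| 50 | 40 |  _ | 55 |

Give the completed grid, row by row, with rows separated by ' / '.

15 65 80 10 / 75 5 20 70 / 30 60 45 35 / 50 40 25 55

Using row 3: 30 + 45 + 35 + ? → (3,2) = 170 − 110 = 60.
The remaining cell in row 4 is (4,3) = 170 − 145 = 25.
Column 1 must total 170; the given cells sum to 155, so (1,1) = 15.
Column 3 must total 170; the given cells sum to 90, so (1,3) = 80.
The remaining cell in column 4 is (2,4) = 170 − 100 = 70.
From row 1, 170 − (15 + 80 + 10) gives (1,2) = 65.
Row 2 must total 170; the given cells sum to 165, so (2,2) = 5.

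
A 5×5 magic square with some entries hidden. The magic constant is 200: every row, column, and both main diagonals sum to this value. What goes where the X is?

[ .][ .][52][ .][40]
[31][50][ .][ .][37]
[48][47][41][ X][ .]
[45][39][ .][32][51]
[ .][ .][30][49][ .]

Row 4 must total 200; the given cells sum to 167, so (4,3) = 33.
Column 3 must total 200; the given cells sum to 156, so (2,3) = 44.
Row 2: 31 + 50 + 44 + 37 + ? = 200, so (2,4) = 38.
Anti-diagonal must total 200; the given cells sum to 158, so (5,1) = 42.
Column 1: 31 + 48 + 45 + 42 + ? = 200, so (1,1) = 34.
From main diagonal, 200 − (34 + 50 + 41 + 32) gives (5,5) = 43.
The remaining cell in row 5 is (5,2) = 200 − 164 = 36.
Using column 2: 50 + 47 + 39 + 36 + ? → (1,2) = 200 − 172 = 28.
Column 5 must total 200; the given cells sum to 171, so (3,5) = 29.
Row 1 needs 200; the known cells sum to 154, so (1,4) = 46.
Using row 3: 48 + 47 + 41 + 29 + ? → (3,4) = 200 − 165 = 35.

35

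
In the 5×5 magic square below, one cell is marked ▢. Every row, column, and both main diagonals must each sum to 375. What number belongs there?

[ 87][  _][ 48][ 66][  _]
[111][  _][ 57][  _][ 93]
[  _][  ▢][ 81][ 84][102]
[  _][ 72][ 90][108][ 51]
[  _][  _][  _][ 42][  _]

Row 4 must total 375; the given cells sum to 321, so (4,1) = 54.
Column 3 needs 375; the known cells sum to 276, so (5,3) = 99.
The remaining cell in column 4 is (2,4) = 375 − 300 = 75.
Using row 2: 111 + 57 + 75 + 93 + ? → (2,2) = 375 − 336 = 39.
Main diagonal must total 375; the given cells sum to 315, so (5,5) = 60.
Column 5 needs 375; the known cells sum to 306, so (1,5) = 69.
The remaining cell in anti-diagonal is (5,1) = 375 − 297 = 78.
Row 1: 87 + 48 + 66 + 69 + ? = 375, so (1,2) = 105.
Row 5: 78 + 99 + 42 + 60 + ? = 375, so (5,2) = 96.
From column 1, 375 − (87 + 111 + 54 + 78) gives (3,1) = 45.
Column 2 needs 375; the known cells sum to 312, so (3,2) = 63.

63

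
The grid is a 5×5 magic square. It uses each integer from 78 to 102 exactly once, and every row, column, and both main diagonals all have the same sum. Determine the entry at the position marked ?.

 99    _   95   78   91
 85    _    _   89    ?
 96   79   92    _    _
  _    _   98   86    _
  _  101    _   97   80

102

The entries are 78 through 102, which sum to 2250, so each line sums to 2250/5 = 450.
Row 1 must total 450; the given cells sum to 363, so (1,2) = 87.
Column 4: 78 + 89 + 86 + 97 + ? = 450, so (3,4) = 100.
Main diagonal needs 450; the known cells sum to 357, so (2,2) = 93.
Row 3 must total 450; the given cells sum to 367, so (3,5) = 83.
From column 2, 450 − (87 + 93 + 79 + 101) gives (4,2) = 90.
Anti-diagonal must total 450; the given cells sum to 362, so (5,1) = 88.
Row 5 must total 450; the given cells sum to 366, so (5,3) = 84.
From column 1, 450 − (99 + 85 + 96 + 88) gives (4,1) = 82.
Column 3 needs 450; the known cells sum to 369, so (2,3) = 81.
Row 2 must total 450; the given cells sum to 348, so (2,5) = 102.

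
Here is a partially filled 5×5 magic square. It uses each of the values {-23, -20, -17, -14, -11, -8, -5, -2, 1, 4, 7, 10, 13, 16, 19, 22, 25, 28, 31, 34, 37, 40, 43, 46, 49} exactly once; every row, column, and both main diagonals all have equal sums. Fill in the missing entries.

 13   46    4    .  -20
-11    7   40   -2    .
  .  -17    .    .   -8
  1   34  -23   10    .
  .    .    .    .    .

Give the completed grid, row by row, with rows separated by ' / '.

The 25 entries sum to 325, so each line sums to 325/5 = 65.
Row 1 needs 65; the known cells sum to 43, so (1,4) = 22.
Using row 2: -11 + 7 + 40 + (-2) + ? → (2,5) = 65 − 34 = 31.
Using row 4: 1 + 34 + (-23) + 10 + ? → (4,5) = 65 − 22 = 43.
Column 2 must total 65; the given cells sum to 70, so (5,2) = -5.
Column 5 must total 65; the given cells sum to 46, so (5,5) = 19.
Main diagonal: 13 + 7 + 10 + 19 + ? = 65, so (3,3) = 16.
Anti-diagonal: -20 + (-2) + 16 + 34 + ? = 65, so (5,1) = 37.
The remaining cell in column 1 is (3,1) = 65 − 40 = 25.
Column 3: 4 + 40 + 16 + (-23) + ? = 65, so (5,3) = 28.
From row 3, 65 − (25 + (-17) + 16 + (-8)) gives (3,4) = 49.
Row 5: 37 + (-5) + 28 + 19 + ? = 65, so (5,4) = -14.

13 46 4 22 -20 / -11 7 40 -2 31 / 25 -17 16 49 -8 / 1 34 -23 10 43 / 37 -5 28 -14 19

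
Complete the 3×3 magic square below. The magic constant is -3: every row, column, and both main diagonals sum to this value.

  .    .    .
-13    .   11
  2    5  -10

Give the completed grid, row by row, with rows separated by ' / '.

8 -7 -4 / -13 -1 11 / 2 5 -10

Row 2 must total -3; the given cells sum to -2, so (2,2) = -1.
Column 1 needs -3; the known cells sum to -11, so (1,1) = 8.
The remaining cell in column 2 is (1,2) = -3 − 4 = -7.
The remaining cell in column 3 is (1,3) = -3 − 1 = -4.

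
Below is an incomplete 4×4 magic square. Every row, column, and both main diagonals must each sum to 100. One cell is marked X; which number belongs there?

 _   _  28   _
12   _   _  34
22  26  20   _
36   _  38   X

10

The remaining cell in row 3 is (3,4) = 100 − 68 = 32.
Column 1 must total 100; the given cells sum to 70, so (1,1) = 30.
Column 3 needs 100; the known cells sum to 86, so (2,3) = 14.
The remaining cell in anti-diagonal is (1,4) = 100 − 76 = 24.
Row 1 must total 100; the given cells sum to 82, so (1,2) = 18.
The remaining cell in row 2 is (2,2) = 100 − 60 = 40.
Using column 2: 18 + 40 + 26 + ? → (4,2) = 100 − 84 = 16.
From column 4, 100 − (24 + 34 + 32) gives (4,4) = 10.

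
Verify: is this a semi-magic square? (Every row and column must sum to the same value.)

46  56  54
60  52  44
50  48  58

Yes

Row 1: 46 + 56 + 54 = 156.
Row 2: 60 + 52 + 44 = 156.
Row 3: 50 + 48 + 58 = 156.
Column 1: 46 + 60 + 50 = 156.
Column 2: 56 + 52 + 48 = 156.
Column 3: 54 + 44 + 58 = 156.
All lines sum to 156.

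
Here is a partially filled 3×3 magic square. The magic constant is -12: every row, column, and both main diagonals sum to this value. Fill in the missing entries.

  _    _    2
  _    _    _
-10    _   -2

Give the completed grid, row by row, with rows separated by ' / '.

Row 3 needs -12; the known cells sum to -12, so (3,2) = 0.
Column 3: 2 + (-2) + ? = -12, so (2,3) = -12.
The remaining cell in anti-diagonal is (2,2) = -12 − (-8) = -4.
The remaining cell in row 2 is (2,1) = -12 − (-16) = 4.
From column 1, -12 − (4 + (-10)) gives (1,1) = -6.
Column 2: -4 + 0 + ? = -12, so (1,2) = -8.

-6 -8 2 / 4 -4 -12 / -10 0 -2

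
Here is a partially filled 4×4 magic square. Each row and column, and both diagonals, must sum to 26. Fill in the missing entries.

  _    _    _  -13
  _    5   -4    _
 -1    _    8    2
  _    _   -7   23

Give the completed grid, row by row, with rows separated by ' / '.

Row 3: -1 + 8 + 2 + ? = 26, so (3,2) = 17.
Column 3: -4 + 8 + (-7) + ? = 26, so (1,3) = 29.
Using column 4: -13 + 2 + 23 + ? → (2,4) = 26 − 12 = 14.
The remaining cell in main diagonal is (1,1) = 26 − 36 = -10.
Anti-diagonal must total 26; the given cells sum to 0, so (4,1) = 26.
Row 1 must total 26; the given cells sum to 6, so (1,2) = 20.
The remaining cell in row 2 is (2,1) = 26 − 15 = 11.
From row 4, 26 − (26 + (-7) + 23) gives (4,2) = -16.

-10 20 29 -13 / 11 5 -4 14 / -1 17 8 2 / 26 -16 -7 23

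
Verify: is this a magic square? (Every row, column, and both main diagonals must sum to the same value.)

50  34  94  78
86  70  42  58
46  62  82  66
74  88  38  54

No — column 2 sums to 254 but column 3 sums to 256.

Row 1: 50 + 34 + 94 + 78 = 256.
Row 2: 86 + 70 + 42 + 58 = 256.
Row 3: 46 + 62 + 82 + 66 = 256.
Row 4: 74 + 88 + 38 + 54 = 254.
Column 1: 50 + 86 + 46 + 74 = 256.
Column 2: 34 + 70 + 62 + 88 = 254.
Column 3: 94 + 42 + 82 + 38 = 256.
Column 4: 78 + 58 + 66 + 54 = 256.
Main diagonal: 50 + 70 + 82 + 54 = 256.
Anti-diagonal: 78 + 42 + 62 + 74 = 256.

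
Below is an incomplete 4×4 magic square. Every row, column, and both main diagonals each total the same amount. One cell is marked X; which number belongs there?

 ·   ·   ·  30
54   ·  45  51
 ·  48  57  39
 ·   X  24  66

33

Column 4 is complete and sums to 186; that is the magic constant.
The remaining cell in row 2 is (2,2) = 186 − 150 = 36.
Row 3: 48 + 57 + 39 + ? = 186, so (3,1) = 42.
From column 3, 186 − (45 + 57 + 24) gives (1,3) = 60.
Using main diagonal: 36 + 57 + 66 + ? → (1,1) = 186 − 159 = 27.
From anti-diagonal, 186 − (30 + 45 + 48) gives (4,1) = 63.
Using row 1: 27 + 60 + 30 + ? → (1,2) = 186 − 117 = 69.
The remaining cell in row 4 is (4,2) = 186 − 153 = 33.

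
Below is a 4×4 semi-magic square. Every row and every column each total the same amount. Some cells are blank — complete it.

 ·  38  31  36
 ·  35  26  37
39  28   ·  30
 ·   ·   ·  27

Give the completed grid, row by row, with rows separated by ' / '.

25 38 31 36 / 32 35 26 37 / 39 28 33 30 / 34 29 40 27

Column 4 is already complete: 36 + 37 + 30 + 27 = 130, so that is the magic constant.
Row 1 must total 130; the given cells sum to 105, so (1,1) = 25.
Row 2 must total 130; the given cells sum to 98, so (2,1) = 32.
Row 3 must total 130; the given cells sum to 97, so (3,3) = 33.
Column 1 must total 130; the given cells sum to 96, so (4,1) = 34.
The remaining cell in column 2 is (4,2) = 130 − 101 = 29.
Using column 3: 31 + 26 + 33 + ? → (4,3) = 130 − 90 = 40.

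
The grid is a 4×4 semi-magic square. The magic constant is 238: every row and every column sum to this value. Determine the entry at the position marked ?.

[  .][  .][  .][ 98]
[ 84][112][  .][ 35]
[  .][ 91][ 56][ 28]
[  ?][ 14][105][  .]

Using row 2: 84 + 112 + 35 + ? → (2,3) = 238 − 231 = 7.
Using row 3: 91 + 56 + 28 + ? → (3,1) = 238 − 175 = 63.
The remaining cell in column 2 is (1,2) = 238 − 217 = 21.
The remaining cell in column 3 is (1,3) = 238 − 168 = 70.
From column 4, 238 − (98 + 35 + 28) gives (4,4) = 77.
Row 1 needs 238; the known cells sum to 189, so (1,1) = 49.
Using row 4: 14 + 105 + 77 + ? → (4,1) = 238 − 196 = 42.

42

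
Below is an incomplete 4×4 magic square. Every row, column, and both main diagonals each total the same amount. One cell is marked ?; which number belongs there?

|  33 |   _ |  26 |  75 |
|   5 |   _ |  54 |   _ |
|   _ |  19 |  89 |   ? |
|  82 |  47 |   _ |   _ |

Anti-diagonal is complete and sums to 230; that is the magic constant.
Row 1 must total 230; the given cells sum to 134, so (1,2) = 96.
From column 1, 230 − (33 + 5 + 82) gives (3,1) = 110.
Using column 2: 96 + 19 + 47 + ? → (2,2) = 230 − 162 = 68.
The remaining cell in column 3 is (4,3) = 230 − 169 = 61.
From main diagonal, 230 − (33 + 68 + 89) gives (4,4) = 40.
Row 2 must total 230; the given cells sum to 127, so (2,4) = 103.
The remaining cell in row 3 is (3,4) = 230 − 218 = 12.

12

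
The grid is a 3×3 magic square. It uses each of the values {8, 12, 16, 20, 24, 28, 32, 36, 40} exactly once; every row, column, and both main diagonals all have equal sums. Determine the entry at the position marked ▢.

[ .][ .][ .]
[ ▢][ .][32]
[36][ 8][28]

The 9 entries sum to 216, so each line sums to 216/3 = 72.
From column 3, 72 − (32 + 28) gives (1,3) = 12.
The remaining cell in anti-diagonal is (2,2) = 72 − 48 = 24.
Row 2 must total 72; the given cells sum to 56, so (2,1) = 16.

16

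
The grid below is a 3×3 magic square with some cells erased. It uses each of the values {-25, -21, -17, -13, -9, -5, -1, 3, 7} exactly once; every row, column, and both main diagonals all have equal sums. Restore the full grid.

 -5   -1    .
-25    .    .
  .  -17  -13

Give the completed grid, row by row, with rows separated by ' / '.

-5 -1 -21 / -25 -9 7 / 3 -17 -13

The 9 entries sum to -81, so each line sums to -81/3 = -27.
Row 1 must total -27; the given cells sum to -6, so (1,3) = -21.
Using row 3: -17 + (-13) + ? → (3,1) = -27 − (-30) = 3.
Column 2: -1 + (-17) + ? = -27, so (2,2) = -9.
Column 3: -21 + (-13) + ? = -27, so (2,3) = 7.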